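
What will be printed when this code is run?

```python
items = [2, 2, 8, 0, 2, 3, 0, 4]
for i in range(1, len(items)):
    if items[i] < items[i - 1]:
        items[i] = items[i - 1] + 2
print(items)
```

[2, 2, 8, 10, 12, 14, 16, 18]

i=1: 2>=2, unchanged → [2, 2, 8, 0, 2, 3, 0, 4]
i=2: 8>=2, unchanged → [2, 2, 8, 0, 2, 3, 0, 4]
i=3: 0<8, items[3] = 8+2 = 10 → [2, 2, 8, 10, 2, 3, 0, 4]
i=4: 2<10, items[4] = 10+2 = 12 → [2, 2, 8, 10, 12, 3, 0, 4]
i=5: 3<12, items[5] = 12+2 = 14 → [2, 2, 8, 10, 12, 14, 0, 4]
i=6: 0<14, items[6] = 14+2 = 16 → [2, 2, 8, 10, 12, 14, 16, 4]
i=7: 4<16, items[7] = 16+2 = 18 → [2, 2, 8, 10, 12, 14, 16, 18]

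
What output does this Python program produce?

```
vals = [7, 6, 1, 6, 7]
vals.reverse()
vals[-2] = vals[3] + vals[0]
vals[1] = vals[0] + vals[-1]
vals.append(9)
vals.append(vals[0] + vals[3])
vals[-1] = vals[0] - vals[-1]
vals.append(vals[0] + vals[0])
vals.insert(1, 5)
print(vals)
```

reverse → [7, 6, 1, 6, 7]
vals[-2] = vals[3]+vals[0] = 6+7 = 13 → [7, 6, 1, 13, 7]
vals[1] = vals[0]+vals[-1] = 7+7 = 14 → [7, 14, 1, 13, 7]
append 9 → [7, 14, 1, 13, 7, 9]
append vals[0]+vals[3] = 7+13 = 20 → [7, 14, 1, 13, 7, 9, 20]
vals[-1] = vals[0]-vals[-1] = 7-20 = -13 → [7, 14, 1, 13, 7, 9, -13]
append vals[0]+vals[0] = 7+7 = 14 → [7, 14, 1, 13, 7, 9, -13, 14]
insert 5 at 1 → [7, 5, 14, 1, 13, 7, 9, -13, 14]

[7, 5, 14, 1, 13, 7, 9, -13, 14]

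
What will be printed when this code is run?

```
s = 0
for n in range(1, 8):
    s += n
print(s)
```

28

n=1: s = 0+1 = 1
n=2: s = 1+2 = 3
n=3: s = 3+3 = 6
n=4: s = 6+4 = 10
n=5: s = 10+5 = 15
n=6: s = 15+6 = 21
n=7: s = 21+7 = 28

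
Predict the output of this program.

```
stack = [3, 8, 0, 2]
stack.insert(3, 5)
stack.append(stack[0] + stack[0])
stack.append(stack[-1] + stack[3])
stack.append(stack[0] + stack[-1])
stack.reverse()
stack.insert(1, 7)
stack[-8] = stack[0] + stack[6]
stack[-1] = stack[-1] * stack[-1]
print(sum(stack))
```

69

insert 5 at 3 → [3, 8, 0, 5, 2]
append stack[0]+stack[0] = 3+3 = 6 → [3, 8, 0, 5, 2, 6]
append stack[-1]+stack[3] = 6+5 = 11 → [3, 8, 0, 5, 2, 6, 11]
append stack[0]+stack[-1] = 3+11 = 14 → [3, 8, 0, 5, 2, 6, 11, 14]
reverse → [14, 11, 6, 2, 5, 0, 8, 3]
insert 7 at 1 → [14, 7, 11, 6, 2, 5, 0, 8, 3]
stack[-8] = stack[0]+stack[6] = 14+0 = 14 → [14, 14, 11, 6, 2, 5, 0, 8, 3]
stack[-1] = stack[-1]*stack[-1] = 3*3 = 9 → [14, 14, 11, 6, 2, 5, 0, 8, 9]
sum = 69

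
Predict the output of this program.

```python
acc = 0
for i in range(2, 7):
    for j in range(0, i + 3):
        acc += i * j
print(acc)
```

i=2,j=0: acc = 0+0 = 0
i=2,j=1: acc = 0+2 = 2
i=2,j=2: acc = 2+4 = 6
i=2,j=3: acc = 6+6 = 12
i=2,j=4: acc = 12+8 = 20
i=3,j=0: acc = 20+0 = 20
i=3,j=1: acc = 20+3 = 23
i=3,j=2: acc = 23+6 = 29
i=3,j=3: acc = 29+9 = 38
i=3,j=4: acc = 38+12 = 50
i=3,j=5: acc = 50+15 = 65
i=4,j=0: acc = 65+0 = 65
i=4,j=1: acc = 65+4 = 69
i=4,j=2: acc = 69+8 = 77
i=4,j=3: acc = 77+12 = 89
i=4,j=4: acc = 89+16 = 105
i=4,j=5: acc = 105+20 = 125
i=4,j=6: acc = 125+24 = 149
i=5,j=0: acc = 149+0 = 149
i=5,j=1: acc = 149+5 = 154
i=5,j=2: acc = 154+10 = 164
i=5,j=3: acc = 164+15 = 179
i=5,j=4: acc = 179+20 = 199
i=5,j=5: acc = 199+25 = 224
i=5,j=6: acc = 224+30 = 254
i=5,j=7: acc = 254+35 = 289
i=6,j=0: acc = 289+0 = 289
i=6,j=1: acc = 289+6 = 295
i=6,j=2: acc = 295+12 = 307
i=6,j=3: acc = 307+18 = 325
i=6,j=4: acc = 325+24 = 349
i=6,j=5: acc = 349+30 = 379
i=6,j=6: acc = 379+36 = 415
i=6,j=7: acc = 415+42 = 457
i=6,j=8: acc = 457+48 = 505

505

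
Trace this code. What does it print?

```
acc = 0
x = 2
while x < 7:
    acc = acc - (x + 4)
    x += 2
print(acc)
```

-24

x=2: acc = 0-6 = -6
x=4: acc = (-6)-8 = -14
x=6: acc = (-14)-10 = -24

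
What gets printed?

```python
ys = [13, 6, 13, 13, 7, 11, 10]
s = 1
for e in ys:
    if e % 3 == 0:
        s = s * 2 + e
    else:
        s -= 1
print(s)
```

e=13: not %3==0, s = 1-1 = 0
e=6: %3==0, s = 0*2+6 = 6
e=13: not %3==0, s = 6-1 = 5
e=13: not %3==0, s = 5-1 = 4
e=7: not %3==0, s = 4-1 = 3
e=11: not %3==0, s = 3-1 = 2
e=10: not %3==0, s = 2-1 = 1

1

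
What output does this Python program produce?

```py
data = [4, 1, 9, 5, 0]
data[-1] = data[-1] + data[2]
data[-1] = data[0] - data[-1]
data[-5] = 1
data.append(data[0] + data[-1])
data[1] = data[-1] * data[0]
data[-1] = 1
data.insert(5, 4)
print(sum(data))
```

11

data[-1] = data[-1]+data[2] = 0+9 = 9 → [4, 1, 9, 5, 9]
data[-1] = data[0]-data[-1] = 4-9 = -5 → [4, 1, 9, 5, -5]
data[-5] = 1 → [1, 1, 9, 5, -5]
append data[0]+data[-1] = 1+(-5) = -4 → [1, 1, 9, 5, -5, -4]
data[1] = data[-1]*data[0] = (-4)*1 = -4 → [1, -4, 9, 5, -5, -4]
data[-1] = 1 → [1, -4, 9, 5, -5, 1]
insert 4 at 5 → [1, -4, 9, 5, -5, 4, 1]
sum = 11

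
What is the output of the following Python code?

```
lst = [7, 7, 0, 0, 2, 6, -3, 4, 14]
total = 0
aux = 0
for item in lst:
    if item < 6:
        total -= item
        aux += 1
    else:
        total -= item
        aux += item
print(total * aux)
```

item=7: not <6, total = 0-7 = -7; aux=7
item=7: not <6, total = (-7)-7 = -14; aux=14
item=0: <6, total = (-14)-0 = -14; aux=15
item=0: <6, total = (-14)-0 = -14; aux=16
item=2: <6, total = (-14)-2 = -16; aux=17
item=6: not <6, total = (-16)-6 = -22; aux=23
item=-3: <6, total = (-22)-(-3) = -19; aux=24
item=4: <6, total = (-19)-4 = -23; aux=25
item=14: not <6, total = (-23)-14 = -37; aux=39
total*aux = (-37)*39 = -1443

-1443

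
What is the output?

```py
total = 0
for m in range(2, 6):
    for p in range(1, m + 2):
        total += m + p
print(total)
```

m=2,p=1: total = 0+3 = 3
m=2,p=2: total = 3+4 = 7
m=2,p=3: total = 7+5 = 12
m=3,p=1: total = 12+4 = 16
m=3,p=2: total = 16+5 = 21
m=3,p=3: total = 21+6 = 27
m=3,p=4: total = 27+7 = 34
m=4,p=1: total = 34+5 = 39
m=4,p=2: total = 39+6 = 45
m=4,p=3: total = 45+7 = 52
m=4,p=4: total = 52+8 = 60
m=4,p=5: total = 60+9 = 69
m=5,p=1: total = 69+6 = 75
m=5,p=2: total = 75+7 = 82
m=5,p=3: total = 82+8 = 90
m=5,p=4: total = 90+9 = 99
m=5,p=5: total = 99+10 = 109
m=5,p=6: total = 109+11 = 120

120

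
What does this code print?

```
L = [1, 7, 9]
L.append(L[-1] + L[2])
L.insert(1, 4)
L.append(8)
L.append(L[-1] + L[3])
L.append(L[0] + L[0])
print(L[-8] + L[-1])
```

append L[-1]+L[2] = 9+9 = 18 → [1, 7, 9, 18]
insert 4 at 1 → [1, 4, 7, 9, 18]
append 8 → [1, 4, 7, 9, 18, 8]
append L[-1]+L[3] = 8+9 = 17 → [1, 4, 7, 9, 18, 8, 17]
append L[0]+L[0] = 1+1 = 2 → [1, 4, 7, 9, 18, 8, 17, 2]
L[-8]+L[-1] = 1+2 = 3

3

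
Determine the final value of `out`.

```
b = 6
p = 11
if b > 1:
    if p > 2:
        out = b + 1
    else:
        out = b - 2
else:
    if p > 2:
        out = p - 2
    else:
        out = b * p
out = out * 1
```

b=6, p=11
b > 1 is True; p > 2 is True
→ out = b + 1 = 7
out = 7*1 = 7

7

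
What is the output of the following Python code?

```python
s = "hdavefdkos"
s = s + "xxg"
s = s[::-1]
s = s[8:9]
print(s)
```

e

+ 'xxg' → 'hdavefdkosxxg'
reverse → 'gxxsokdfevadh'
slice [8:9] → 'e'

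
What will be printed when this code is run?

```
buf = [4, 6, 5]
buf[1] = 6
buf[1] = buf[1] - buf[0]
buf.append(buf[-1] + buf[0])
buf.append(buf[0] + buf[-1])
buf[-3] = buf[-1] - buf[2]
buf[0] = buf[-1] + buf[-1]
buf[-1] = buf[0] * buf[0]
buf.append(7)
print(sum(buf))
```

728

buf[1] = 6 → [4, 6, 5]
buf[1] = buf[1]-buf[0] = 6-4 = 2 → [4, 2, 5]
append buf[-1]+buf[0] = 5+4 = 9 → [4, 2, 5, 9]
append buf[0]+buf[-1] = 4+9 = 13 → [4, 2, 5, 9, 13]
buf[-3] = buf[-1]-buf[2] = 13-5 = 8 → [4, 2, 8, 9, 13]
buf[0] = buf[-1]+buf[-1] = 13+13 = 26 → [26, 2, 8, 9, 13]
buf[-1] = buf[0]*buf[0] = 26*26 = 676 → [26, 2, 8, 9, 676]
append 7 → [26, 2, 8, 9, 676, 7]
sum = 728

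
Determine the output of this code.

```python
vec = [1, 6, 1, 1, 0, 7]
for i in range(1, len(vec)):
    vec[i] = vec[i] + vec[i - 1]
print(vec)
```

[1, 7, 8, 9, 9, 16]

i=1: vec[1] = 6+1 = 7 → [1, 7, 1, 1, 0, 7]
i=2: vec[2] = 1+7 = 8 → [1, 7, 8, 1, 0, 7]
i=3: vec[3] = 1+8 = 9 → [1, 7, 8, 9, 0, 7]
i=4: vec[4] = 0+9 = 9 → [1, 7, 8, 9, 9, 7]
i=5: vec[5] = 7+9 = 16 → [1, 7, 8, 9, 9, 16]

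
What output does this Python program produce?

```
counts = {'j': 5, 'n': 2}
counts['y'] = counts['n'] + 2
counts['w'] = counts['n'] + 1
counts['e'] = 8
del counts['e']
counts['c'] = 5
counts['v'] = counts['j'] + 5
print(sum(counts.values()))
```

counts['y'] = counts['n']+2 = 4 → {'j': 5, 'n': 2, 'y': 4}
counts['w'] = counts['n']+1 = 3 → {'j': 5, 'n': 2, 'y': 4, 'w': 3}
counts['e'] = 8 → {'j': 5, 'n': 2, 'y': 4, 'w': 3, 'e': 8}
del 'e' → {'j': 5, 'n': 2, 'y': 4, 'w': 3}
counts['c'] = 5 → {'j': 5, 'n': 2, 'y': 4, 'w': 3, 'c': 5}
counts['v'] = counts['j']+5 = 10 → {'j': 5, 'n': 2, 'y': 4, 'w': 3, 'c': 5, 'v': 10}
sum of values = 29

29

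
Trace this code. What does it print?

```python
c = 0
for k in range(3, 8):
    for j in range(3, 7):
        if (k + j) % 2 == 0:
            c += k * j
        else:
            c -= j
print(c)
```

174

k=3,j=3: even sum, c = 0+9 = 9
k=3,j=4: odd sum, c = 9-4 = 5
k=3,j=5: even sum, c = 5+15 = 20
k=3,j=6: odd sum, c = 20-6 = 14
k=4,j=3: odd sum, c = 14-3 = 11
k=4,j=4: even sum, c = 11+16 = 27
k=4,j=5: odd sum, c = 27-5 = 22
k=4,j=6: even sum, c = 22+24 = 46
k=5,j=3: even sum, c = 46+15 = 61
k=5,j=4: odd sum, c = 61-4 = 57
k=5,j=5: even sum, c = 57+25 = 82
k=5,j=6: odd sum, c = 82-6 = 76
k=6,j=3: odd sum, c = 76-3 = 73
k=6,j=4: even sum, c = 73+24 = 97
k=6,j=5: odd sum, c = 97-5 = 92
k=6,j=6: even sum, c = 92+36 = 128
k=7,j=3: even sum, c = 128+21 = 149
k=7,j=4: odd sum, c = 149-4 = 145
k=7,j=5: even sum, c = 145+35 = 180
k=7,j=6: odd sum, c = 180-6 = 174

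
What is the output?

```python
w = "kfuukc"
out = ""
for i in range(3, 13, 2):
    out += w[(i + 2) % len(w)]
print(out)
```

cfucf

i=3: add w[5]='c' → 'c'
i=5: add w[1]='f' → 'cf'
i=7: add w[3]='u' → 'cfu'
i=9: add w[5]='c' → 'cfuc'
i=11: add w[1]='f' → 'cfucf'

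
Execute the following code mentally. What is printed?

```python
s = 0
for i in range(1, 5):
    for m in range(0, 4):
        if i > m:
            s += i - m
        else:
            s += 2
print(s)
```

32

i=1,m=0: 1>0, s = 0+1 = 1
i=1,m=1: not 1>1, s = 1+2 = 3
i=1,m=2: not 1>2, s = 3+2 = 5
i=1,m=3: not 1>3, s = 5+2 = 7
i=2,m=0: 2>0, s = 7+2 = 9
i=2,m=1: 2>1, s = 9+1 = 10
i=2,m=2: not 2>2, s = 10+2 = 12
i=2,m=3: not 2>3, s = 12+2 = 14
i=3,m=0: 3>0, s = 14+3 = 17
i=3,m=1: 3>1, s = 17+2 = 19
i=3,m=2: 3>2, s = 19+1 = 20
i=3,m=3: not 3>3, s = 20+2 = 22
i=4,m=0: 4>0, s = 22+4 = 26
i=4,m=1: 4>1, s = 26+3 = 29
i=4,m=2: 4>2, s = 29+2 = 31
i=4,m=3: 4>3, s = 31+1 = 32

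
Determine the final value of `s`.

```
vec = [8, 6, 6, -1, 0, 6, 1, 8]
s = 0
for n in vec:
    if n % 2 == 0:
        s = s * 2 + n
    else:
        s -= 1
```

410

n=8: even, s = 0*2+8 = 8
n=6: even, s = 8*2+6 = 22
n=6: even, s = 22*2+6 = 50
n=-1: not even, s = 50-1 = 49
n=0: even, s = 49*2+0 = 98
n=6: even, s = 98*2+6 = 202
n=1: not even, s = 202-1 = 201
n=8: even, s = 201*2+8 = 410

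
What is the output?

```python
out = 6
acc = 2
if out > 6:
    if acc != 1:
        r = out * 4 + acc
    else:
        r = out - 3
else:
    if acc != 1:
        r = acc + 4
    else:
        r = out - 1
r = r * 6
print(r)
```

out=6, acc=2
out > 6 is False; acc != 1 is True
→ r = acc + 4 = 6
r = 6*6 = 36

36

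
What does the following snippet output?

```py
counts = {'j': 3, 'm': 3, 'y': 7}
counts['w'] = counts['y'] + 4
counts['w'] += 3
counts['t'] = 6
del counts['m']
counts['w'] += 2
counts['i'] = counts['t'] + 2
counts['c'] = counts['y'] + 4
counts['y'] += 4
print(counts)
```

counts['w'] = counts['y']+4 = 11 → {'j': 3, 'm': 3, 'y': 7, 'w': 11}
counts['w'] = 11+3 = 14 → {'j': 3, 'm': 3, 'y': 7, 'w': 14}
counts['t'] = 6 → {'j': 3, 'm': 3, 'y': 7, 'w': 14, 't': 6}
del 'm' → {'j': 3, 'y': 7, 'w': 14, 't': 6}
counts['w'] = 14+2 = 16 → {'j': 3, 'y': 7, 'w': 16, 't': 6}
counts['i'] = counts['t']+2 = 8 → {'j': 3, 'y': 7, 'w': 16, 't': 6, 'i': 8}
counts['c'] = counts['y']+4 = 11 → {'j': 3, 'y': 7, 'w': 16, 't': 6, 'i': 8, 'c': 11}
counts['y'] = 7+4 = 11 → {'j': 3, 'y': 11, 'w': 16, 't': 6, 'i': 8, 'c': 11}

{'j': 3, 'y': 11, 'w': 16, 't': 6, 'i': 8, 'c': 11}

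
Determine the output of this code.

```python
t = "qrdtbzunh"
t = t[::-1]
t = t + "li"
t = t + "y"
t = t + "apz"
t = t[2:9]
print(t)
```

uzbtdrq

reverse → 'hnuzbtdrq'
+ 'li' → 'hnuzbtdrqli'
+ 'y' → 'hnuzbtdrqliy'
+ 'apz' → 'hnuzbtdrqliyapz'
slice [2:9] → 'uzbtdrq'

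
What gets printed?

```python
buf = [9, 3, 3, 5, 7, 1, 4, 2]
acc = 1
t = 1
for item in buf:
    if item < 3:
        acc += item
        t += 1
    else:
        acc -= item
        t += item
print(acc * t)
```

-918

item=9: not <3, acc = 1-9 = -8; t=10
item=3: not <3, acc = (-8)-3 = -11; t=13
item=3: not <3, acc = (-11)-3 = -14; t=16
item=5: not <3, acc = (-14)-5 = -19; t=21
item=7: not <3, acc = (-19)-7 = -26; t=28
item=1: <3, acc = (-26)+1 = -25; t=29
item=4: not <3, acc = (-25)-4 = -29; t=33
item=2: <3, acc = (-29)+2 = -27; t=34
acc*t = (-27)*34 = -918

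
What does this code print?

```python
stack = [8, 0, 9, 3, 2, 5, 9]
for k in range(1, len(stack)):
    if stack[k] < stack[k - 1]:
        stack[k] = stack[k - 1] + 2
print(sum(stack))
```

k=1: 0<8, stack[1] = 8+2 = 10 → [8, 10, 9, 3, 2, 5, 9]
k=2: 9<10, stack[2] = 10+2 = 12 → [8, 10, 12, 3, 2, 5, 9]
k=3: 3<12, stack[3] = 12+2 = 14 → [8, 10, 12, 14, 2, 5, 9]
k=4: 2<14, stack[4] = 14+2 = 16 → [8, 10, 12, 14, 16, 5, 9]
k=5: 5<16, stack[5] = 16+2 = 18 → [8, 10, 12, 14, 16, 18, 9]
k=6: 9<18, stack[6] = 18+2 = 20 → [8, 10, 12, 14, 16, 18, 20]
sum = 98

98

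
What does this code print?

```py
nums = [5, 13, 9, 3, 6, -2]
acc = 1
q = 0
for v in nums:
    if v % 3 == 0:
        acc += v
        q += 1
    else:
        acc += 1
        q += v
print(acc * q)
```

418

v=5: not %3==0, acc = 1+1 = 2; q=5
v=13: not %3==0, acc = 2+1 = 3; q=18
v=9: %3==0, acc = 3+9 = 12; q=19
v=3: %3==0, acc = 12+3 = 15; q=20
v=6: %3==0, acc = 15+6 = 21; q=21
v=-2: not %3==0, acc = 21+1 = 22; q=19
acc*q = 22*19 = 418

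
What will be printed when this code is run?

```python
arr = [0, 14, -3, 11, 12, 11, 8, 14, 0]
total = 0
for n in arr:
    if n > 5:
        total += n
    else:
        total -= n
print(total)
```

73

n=0: not >5, total = 0-0 = 0
n=14: >5, total = 0+14 = 14
n=-3: not >5, total = 14-(-3) = 17
n=11: >5, total = 17+11 = 28
n=12: >5, total = 28+12 = 40
n=11: >5, total = 40+11 = 51
n=8: >5, total = 51+8 = 59
n=14: >5, total = 59+14 = 73
n=0: not >5, total = 73-0 = 73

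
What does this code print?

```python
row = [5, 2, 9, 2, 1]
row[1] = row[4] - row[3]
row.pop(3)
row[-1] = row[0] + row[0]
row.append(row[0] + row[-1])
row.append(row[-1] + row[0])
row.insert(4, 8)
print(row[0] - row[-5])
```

row[1] = row[4]-row[3] = 1-2 = -1 → [5, -1, 9, 2, 1]
pop(3) removes 2 → [5, -1, 9, 1]
row[-1] = row[0]+row[0] = 5+5 = 10 → [5, -1, 9, 10]
append row[0]+row[-1] = 5+10 = 15 → [5, -1, 9, 10, 15]
append row[-1]+row[0] = 15+5 = 20 → [5, -1, 9, 10, 15, 20]
insert 8 at 4 → [5, -1, 9, 10, 8, 15, 20]
row[0]-row[-5] = 5-9 = -4

-4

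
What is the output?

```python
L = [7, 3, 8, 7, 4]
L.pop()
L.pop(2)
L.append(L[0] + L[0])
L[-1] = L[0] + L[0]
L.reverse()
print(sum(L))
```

31

pop() removes 4 → [7, 3, 8, 7]
pop(2) removes 8 → [7, 3, 7]
append L[0]+L[0] = 7+7 = 14 → [7, 3, 7, 14]
L[-1] = L[0]+L[0] = 7+7 = 14 → [7, 3, 7, 14]
reverse → [14, 7, 3, 7]
sum = 31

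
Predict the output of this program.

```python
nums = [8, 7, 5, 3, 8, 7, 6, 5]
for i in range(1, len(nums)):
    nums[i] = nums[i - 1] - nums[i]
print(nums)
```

i=1: nums[1] = 8-7 = 1 → [8, 1, 5, 3, 8, 7, 6, 5]
i=2: nums[2] = 1-5 = -4 → [8, 1, -4, 3, 8, 7, 6, 5]
i=3: nums[3] = (-4)-3 = -7 → [8, 1, -4, -7, 8, 7, 6, 5]
i=4: nums[4] = (-7)-8 = -15 → [8, 1, -4, -7, -15, 7, 6, 5]
i=5: nums[5] = (-15)-7 = -22 → [8, 1, -4, -7, -15, -22, 6, 5]
i=6: nums[6] = (-22)-6 = -28 → [8, 1, -4, -7, -15, -22, -28, 5]
i=7: nums[7] = (-28)-5 = -33 → [8, 1, -4, -7, -15, -22, -28, -33]

[8, 1, -4, -7, -15, -22, -28, -33]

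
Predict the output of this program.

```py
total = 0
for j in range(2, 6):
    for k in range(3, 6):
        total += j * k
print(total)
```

j=2,k=3: total = 0+6 = 6
j=2,k=4: total = 6+8 = 14
j=2,k=5: total = 14+10 = 24
j=3,k=3: total = 24+9 = 33
j=3,k=4: total = 33+12 = 45
j=3,k=5: total = 45+15 = 60
j=4,k=3: total = 60+12 = 72
j=4,k=4: total = 72+16 = 88
j=4,k=5: total = 88+20 = 108
j=5,k=3: total = 108+15 = 123
j=5,k=4: total = 123+20 = 143
j=5,k=5: total = 143+25 = 168

168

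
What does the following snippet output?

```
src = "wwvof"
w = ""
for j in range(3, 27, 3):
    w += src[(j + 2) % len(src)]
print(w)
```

j=3: add src[0]='w' → 'w'
j=6: add src[3]='o' → 'wo'
j=9: add src[1]='w' → 'wow'
j=12: add src[4]='f' → 'wowf'
j=15: add src[2]='v' → 'wowfv'
j=18: add src[0]='w' → 'wowfvw'
j=21: add src[3]='o' → 'wowfvwo'
j=24: add src[1]='w' → 'wowfvwow'

wowfvwow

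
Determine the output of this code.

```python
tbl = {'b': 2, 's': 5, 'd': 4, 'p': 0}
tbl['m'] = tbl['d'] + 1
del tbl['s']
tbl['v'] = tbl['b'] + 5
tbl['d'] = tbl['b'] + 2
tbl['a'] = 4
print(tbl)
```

{'b': 2, 'd': 4, 'p': 0, 'm': 5, 'v': 7, 'a': 4}

tbl['m'] = tbl['d']+1 = 5 → {'b': 2, 's': 5, 'd': 4, 'p': 0, 'm': 5}
del 's' → {'b': 2, 'd': 4, 'p': 0, 'm': 5}
tbl['v'] = tbl['b']+5 = 7 → {'b': 2, 'd': 4, 'p': 0, 'm': 5, 'v': 7}
tbl['d'] = tbl['b']+2 = 4 → {'b': 2, 'd': 4, 'p': 0, 'm': 5, 'v': 7}
tbl['a'] = 4 → {'b': 2, 'd': 4, 'p': 0, 'm': 5, 'v': 7, 'a': 4}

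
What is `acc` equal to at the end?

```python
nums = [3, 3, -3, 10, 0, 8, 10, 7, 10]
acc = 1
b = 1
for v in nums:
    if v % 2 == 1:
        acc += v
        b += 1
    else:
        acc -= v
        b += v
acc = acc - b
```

-70

v=3: odd, acc = 1+3 = 4; b=2
v=3: odd, acc = 4+3 = 7; b=3
v=-3: odd, acc = 7+(-3) = 4; b=4
v=10: not odd, acc = 4-10 = -6; b=14
v=0: not odd, acc = (-6)-0 = -6; b=14
v=8: not odd, acc = (-6)-8 = -14; b=22
v=10: not odd, acc = (-14)-10 = -24; b=32
v=7: odd, acc = (-24)+7 = -17; b=33
v=10: not odd, acc = (-17)-10 = -27; b=43
acc-b = (-27)-43 = -70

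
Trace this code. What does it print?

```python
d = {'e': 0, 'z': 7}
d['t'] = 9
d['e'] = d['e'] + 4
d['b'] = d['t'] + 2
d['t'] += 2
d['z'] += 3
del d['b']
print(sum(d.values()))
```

d['t'] = 9 → {'e': 0, 'z': 7, 't': 9}
d['e'] = d['e']+4 = 4 → {'e': 4, 'z': 7, 't': 9}
d['b'] = d['t']+2 = 11 → {'e': 4, 'z': 7, 't': 9, 'b': 11}
d['t'] = 9+2 = 11 → {'e': 4, 'z': 7, 't': 11, 'b': 11}
d['z'] = 7+3 = 10 → {'e': 4, 'z': 10, 't': 11, 'b': 11}
del 'b' → {'e': 4, 'z': 10, 't': 11}
sum of values = 25

25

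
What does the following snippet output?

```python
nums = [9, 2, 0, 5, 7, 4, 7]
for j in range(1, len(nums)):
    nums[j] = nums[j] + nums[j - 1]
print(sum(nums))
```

j=1: nums[1] = 2+9 = 11 → [9, 11, 0, 5, 7, 4, 7]
j=2: nums[2] = 0+11 = 11 → [9, 11, 11, 5, 7, 4, 7]
j=3: nums[3] = 5+11 = 16 → [9, 11, 11, 16, 7, 4, 7]
j=4: nums[4] = 7+16 = 23 → [9, 11, 11, 16, 23, 4, 7]
j=5: nums[5] = 4+23 = 27 → [9, 11, 11, 16, 23, 27, 7]
j=6: nums[6] = 7+27 = 34 → [9, 11, 11, 16, 23, 27, 34]
sum = 131

131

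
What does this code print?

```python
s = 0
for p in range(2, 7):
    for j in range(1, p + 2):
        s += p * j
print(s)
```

375

p=2,j=1: s = 0+2 = 2
p=2,j=2: s = 2+4 = 6
p=2,j=3: s = 6+6 = 12
p=3,j=1: s = 12+3 = 15
p=3,j=2: s = 15+6 = 21
p=3,j=3: s = 21+9 = 30
p=3,j=4: s = 30+12 = 42
p=4,j=1: s = 42+4 = 46
p=4,j=2: s = 46+8 = 54
p=4,j=3: s = 54+12 = 66
p=4,j=4: s = 66+16 = 82
p=4,j=5: s = 82+20 = 102
p=5,j=1: s = 102+5 = 107
p=5,j=2: s = 107+10 = 117
p=5,j=3: s = 117+15 = 132
p=5,j=4: s = 132+20 = 152
p=5,j=5: s = 152+25 = 177
p=5,j=6: s = 177+30 = 207
p=6,j=1: s = 207+6 = 213
p=6,j=2: s = 213+12 = 225
p=6,j=3: s = 225+18 = 243
p=6,j=4: s = 243+24 = 267
p=6,j=5: s = 267+30 = 297
p=6,j=6: s = 297+36 = 333
p=6,j=7: s = 333+42 = 375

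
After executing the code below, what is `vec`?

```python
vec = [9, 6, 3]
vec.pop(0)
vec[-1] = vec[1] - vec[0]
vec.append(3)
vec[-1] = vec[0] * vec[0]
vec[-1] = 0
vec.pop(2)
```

pop(0) removes 9 → [6, 3]
vec[-1] = vec[1]-vec[0] = 3-6 = -3 → [6, -3]
append 3 → [6, -3, 3]
vec[-1] = vec[0]*vec[0] = 6*6 = 36 → [6, -3, 36]
vec[-1] = 0 → [6, -3, 0]
pop(2) removes 0 → [6, -3]

[6, -3]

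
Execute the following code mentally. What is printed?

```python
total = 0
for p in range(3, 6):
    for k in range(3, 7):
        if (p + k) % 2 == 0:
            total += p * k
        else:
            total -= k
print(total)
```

p=3,k=3: even sum, total = 0+9 = 9
p=3,k=4: odd sum, total = 9-4 = 5
p=3,k=5: even sum, total = 5+15 = 20
p=3,k=6: odd sum, total = 20-6 = 14
p=4,k=3: odd sum, total = 14-3 = 11
p=4,k=4: even sum, total = 11+16 = 27
p=4,k=5: odd sum, total = 27-5 = 22
p=4,k=6: even sum, total = 22+24 = 46
p=5,k=3: even sum, total = 46+15 = 61
p=5,k=4: odd sum, total = 61-4 = 57
p=5,k=5: even sum, total = 57+25 = 82
p=5,k=6: odd sum, total = 82-6 = 76

76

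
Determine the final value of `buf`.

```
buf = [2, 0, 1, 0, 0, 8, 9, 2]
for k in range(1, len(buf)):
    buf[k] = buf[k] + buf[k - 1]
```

[2, 2, 3, 3, 3, 11, 20, 22]

k=1: buf[1] = 0+2 = 2 → [2, 2, 1, 0, 0, 8, 9, 2]
k=2: buf[2] = 1+2 = 3 → [2, 2, 3, 0, 0, 8, 9, 2]
k=3: buf[3] = 0+3 = 3 → [2, 2, 3, 3, 0, 8, 9, 2]
k=4: buf[4] = 0+3 = 3 → [2, 2, 3, 3, 3, 8, 9, 2]
k=5: buf[5] = 8+3 = 11 → [2, 2, 3, 3, 3, 11, 9, 2]
k=6: buf[6] = 9+11 = 20 → [2, 2, 3, 3, 3, 11, 20, 2]
k=7: buf[7] = 2+20 = 22 → [2, 2, 3, 3, 3, 11, 20, 22]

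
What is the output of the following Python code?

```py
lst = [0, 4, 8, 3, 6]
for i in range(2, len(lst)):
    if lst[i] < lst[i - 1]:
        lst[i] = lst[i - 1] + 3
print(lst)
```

i=2: 8>=4, unchanged → [0, 4, 8, 3, 6]
i=3: 3<8, lst[3] = 8+3 = 11 → [0, 4, 8, 11, 6]
i=4: 6<11, lst[4] = 11+3 = 14 → [0, 4, 8, 11, 14]

[0, 4, 8, 11, 14]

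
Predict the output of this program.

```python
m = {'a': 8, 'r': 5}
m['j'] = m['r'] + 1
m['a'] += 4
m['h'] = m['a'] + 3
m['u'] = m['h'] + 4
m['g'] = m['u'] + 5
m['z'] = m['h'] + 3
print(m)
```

m['j'] = m['r']+1 = 6 → {'a': 8, 'r': 5, 'j': 6}
m['a'] = 8+4 = 12 → {'a': 12, 'r': 5, 'j': 6}
m['h'] = m['a']+3 = 15 → {'a': 12, 'r': 5, 'j': 6, 'h': 15}
m['u'] = m['h']+4 = 19 → {'a': 12, 'r': 5, 'j': 6, 'h': 15, 'u': 19}
m['g'] = m['u']+5 = 24 → {'a': 12, 'r': 5, 'j': 6, 'h': 15, 'u': 19, 'g': 24}
m['z'] = m['h']+3 = 18 → {'a': 12, 'r': 5, 'j': 6, 'h': 15, 'u': 19, 'g': 24, 'z': 18}

{'a': 12, 'r': 5, 'j': 6, 'h': 15, 'u': 19, 'g': 24, 'z': 18}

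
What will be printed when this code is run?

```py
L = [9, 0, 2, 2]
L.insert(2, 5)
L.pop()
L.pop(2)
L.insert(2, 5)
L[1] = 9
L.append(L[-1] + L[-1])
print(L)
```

[9, 9, 5, 2, 4]

insert 5 at 2 → [9, 0, 5, 2, 2]
pop() removes 2 → [9, 0, 5, 2]
pop(2) removes 5 → [9, 0, 2]
insert 5 at 2 → [9, 0, 5, 2]
L[1] = 9 → [9, 9, 5, 2]
append L[-1]+L[-1] = 2+2 = 4 → [9, 9, 5, 2, 4]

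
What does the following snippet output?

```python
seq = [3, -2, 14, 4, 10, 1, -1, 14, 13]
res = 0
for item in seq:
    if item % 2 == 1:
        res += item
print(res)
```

16

item=3: odd, res = 0+3 = 3
item=-2: not odd
item=14: not odd
item=4: not odd
item=10: not odd
item=1: odd, res = 3+1 = 4
item=-1: odd, res = 4+(-1) = 3
item=14: not odd
item=13: odd, res = 3+13 = 16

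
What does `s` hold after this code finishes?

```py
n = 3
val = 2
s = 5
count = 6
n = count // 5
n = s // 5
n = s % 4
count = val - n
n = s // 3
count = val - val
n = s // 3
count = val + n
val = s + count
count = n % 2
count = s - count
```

n = 6//5 = 1
n = 5//5 = 1
n = 5%4 = 1
count = 2-1 = 1
n = 5//3 = 1
count = 2-2 = 0
n = 5//3 = 1
count = 2+1 = 3
val = 5+3 = 8
count = 1%2 = 1
count = 5-1 = 4

5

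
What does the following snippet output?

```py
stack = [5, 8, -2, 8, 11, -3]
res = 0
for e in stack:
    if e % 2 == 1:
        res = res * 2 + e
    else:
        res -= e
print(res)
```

e=5: odd, res = 0*2+5 = 5
e=8: not odd, res = 5-8 = -3
e=-2: not odd, res = (-3)-(-2) = -1
e=8: not odd, res = (-1)-8 = -9
e=11: odd, res = (-9)*2+11 = -7
e=-3: odd, res = (-7)*2+(-3) = -17

-17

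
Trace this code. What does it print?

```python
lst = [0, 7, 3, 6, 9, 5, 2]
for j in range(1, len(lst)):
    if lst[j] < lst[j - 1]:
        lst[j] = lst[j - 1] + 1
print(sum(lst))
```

54

j=1: 7>=0, unchanged → [0, 7, 3, 6, 9, 5, 2]
j=2: 3<7, lst[2] = 7+1 = 8 → [0, 7, 8, 6, 9, 5, 2]
j=3: 6<8, lst[3] = 8+1 = 9 → [0, 7, 8, 9, 9, 5, 2]
j=4: 9>=9, unchanged → [0, 7, 8, 9, 9, 5, 2]
j=5: 5<9, lst[5] = 9+1 = 10 → [0, 7, 8, 9, 9, 10, 2]
j=6: 2<10, lst[6] = 10+1 = 11 → [0, 7, 8, 9, 9, 10, 11]
sum = 54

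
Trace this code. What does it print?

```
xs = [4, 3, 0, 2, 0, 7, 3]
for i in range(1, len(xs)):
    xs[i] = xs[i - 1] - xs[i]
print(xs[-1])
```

i=1: xs[1] = 4-3 = 1 → [4, 1, 0, 2, 0, 7, 3]
i=2: xs[2] = 1-0 = 1 → [4, 1, 1, 2, 0, 7, 3]
i=3: xs[3] = 1-2 = -1 → [4, 1, 1, -1, 0, 7, 3]
i=4: xs[4] = (-1)-0 = -1 → [4, 1, 1, -1, -1, 7, 3]
i=5: xs[5] = (-1)-7 = -8 → [4, 1, 1, -1, -1, -8, 3]
i=6: xs[6] = (-8)-3 = -11 → [4, 1, 1, -1, -1, -8, -11]

-11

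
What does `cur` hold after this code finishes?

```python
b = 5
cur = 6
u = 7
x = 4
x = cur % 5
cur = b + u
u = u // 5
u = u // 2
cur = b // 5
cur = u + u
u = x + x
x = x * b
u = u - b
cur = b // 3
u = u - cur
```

x = 6%5 = 1
cur = 5+7 = 12
u = 7//5 = 1
u = 1//2 = 0
cur = 5//5 = 1
cur = 0+0 = 0
u = 1+1 = 2
x = 1*5 = 5
u = 2-5 = -3
cur = 5//3 = 1
u = (-3)-1 = -4

1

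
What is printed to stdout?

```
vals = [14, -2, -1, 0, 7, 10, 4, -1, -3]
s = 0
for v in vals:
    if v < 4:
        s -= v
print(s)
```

7

v=14: not <4
v=-2: <4, s = 0-(-2) = 2
v=-1: <4, s = 2-(-1) = 3
v=0: <4, s = 3-0 = 3
v=7: not <4
v=10: not <4
v=4: not <4
v=-1: <4, s = 3-(-1) = 4
v=-3: <4, s = 4-(-3) = 7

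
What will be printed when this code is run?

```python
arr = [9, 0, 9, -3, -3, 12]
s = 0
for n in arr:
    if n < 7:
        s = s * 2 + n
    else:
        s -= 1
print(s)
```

n=9: not <7, s = 0-1 = -1
n=0: <7, s = (-1)*2+0 = -2
n=9: not <7, s = (-2)-1 = -3
n=-3: <7, s = (-3)*2+(-3) = -9
n=-3: <7, s = (-9)*2+(-3) = -21
n=12: not <7, s = (-21)-1 = -22

-22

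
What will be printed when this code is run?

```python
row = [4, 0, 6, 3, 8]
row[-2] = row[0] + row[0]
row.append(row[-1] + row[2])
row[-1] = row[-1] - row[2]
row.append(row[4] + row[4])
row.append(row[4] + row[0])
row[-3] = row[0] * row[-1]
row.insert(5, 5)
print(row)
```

row[-2] = row[0]+row[0] = 4+4 = 8 → [4, 0, 6, 8, 8]
append row[-1]+row[2] = 8+6 = 14 → [4, 0, 6, 8, 8, 14]
row[-1] = row[-1]-row[2] = 14-6 = 8 → [4, 0, 6, 8, 8, 8]
append row[4]+row[4] = 8+8 = 16 → [4, 0, 6, 8, 8, 8, 16]
append row[4]+row[0] = 8+4 = 12 → [4, 0, 6, 8, 8, 8, 16, 12]
row[-3] = row[0]*row[-1] = 4*12 = 48 → [4, 0, 6, 8, 8, 48, 16, 12]
insert 5 at 5 → [4, 0, 6, 8, 8, 5, 48, 16, 12]

[4, 0, 6, 8, 8, 5, 48, 16, 12]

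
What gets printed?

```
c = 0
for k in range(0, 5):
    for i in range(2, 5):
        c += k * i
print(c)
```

90

k=0,i=2: c = 0+0 = 0
k=0,i=3: c = 0+0 = 0
k=0,i=4: c = 0+0 = 0
k=1,i=2: c = 0+2 = 2
k=1,i=3: c = 2+3 = 5
k=1,i=4: c = 5+4 = 9
k=2,i=2: c = 9+4 = 13
k=2,i=3: c = 13+6 = 19
k=2,i=4: c = 19+8 = 27
k=3,i=2: c = 27+6 = 33
k=3,i=3: c = 33+9 = 42
k=3,i=4: c = 42+12 = 54
k=4,i=2: c = 54+8 = 62
k=4,i=3: c = 62+12 = 74
k=4,i=4: c = 74+16 = 90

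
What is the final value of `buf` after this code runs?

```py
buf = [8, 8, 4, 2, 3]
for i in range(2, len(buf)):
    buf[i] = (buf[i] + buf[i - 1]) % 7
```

[8, 8, 5, 0, 3]

i=2: buf[2] = (4+8)%7 = 5 → [8, 8, 5, 2, 3]
i=3: buf[3] = (2+5)%7 = 0 → [8, 8, 5, 0, 3]
i=4: buf[4] = (3+0)%7 = 3 → [8, 8, 5, 0, 3]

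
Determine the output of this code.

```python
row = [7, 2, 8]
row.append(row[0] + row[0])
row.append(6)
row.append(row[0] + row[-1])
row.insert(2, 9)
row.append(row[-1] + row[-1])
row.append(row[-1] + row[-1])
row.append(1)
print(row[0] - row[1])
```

append row[0]+row[0] = 7+7 = 14 → [7, 2, 8, 14]
append 6 → [7, 2, 8, 14, 6]
append row[0]+row[-1] = 7+6 = 13 → [7, 2, 8, 14, 6, 13]
insert 9 at 2 → [7, 2, 9, 8, 14, 6, 13]
append row[-1]+row[-1] = 13+13 = 26 → [7, 2, 9, 8, 14, 6, 13, 26]
append row[-1]+row[-1] = 26+26 = 52 → [7, 2, 9, 8, 14, 6, 13, 26, 52]
append 1 → [7, 2, 9, 8, 14, 6, 13, 26, 52, 1]
row[0]-row[1] = 7-2 = 5

5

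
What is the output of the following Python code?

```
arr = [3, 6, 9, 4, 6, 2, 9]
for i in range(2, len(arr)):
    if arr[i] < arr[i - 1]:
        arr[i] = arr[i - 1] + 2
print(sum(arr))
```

74

i=2: 9>=6, unchanged → [3, 6, 9, 4, 6, 2, 9]
i=3: 4<9, arr[3] = 9+2 = 11 → [3, 6, 9, 11, 6, 2, 9]
i=4: 6<11, arr[4] = 11+2 = 13 → [3, 6, 9, 11, 13, 2, 9]
i=5: 2<13, arr[5] = 13+2 = 15 → [3, 6, 9, 11, 13, 15, 9]
i=6: 9<15, arr[6] = 15+2 = 17 → [3, 6, 9, 11, 13, 15, 17]
sum = 74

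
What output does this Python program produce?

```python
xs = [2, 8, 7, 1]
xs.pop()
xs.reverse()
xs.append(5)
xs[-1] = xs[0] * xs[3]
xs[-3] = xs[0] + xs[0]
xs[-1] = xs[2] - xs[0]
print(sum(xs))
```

18

pop() removes 1 → [2, 8, 7]
reverse → [7, 8, 2]
append 5 → [7, 8, 2, 5]
xs[-1] = xs[0]*xs[3] = 7*5 = 35 → [7, 8, 2, 35]
xs[-3] = xs[0]+xs[0] = 7+7 = 14 → [7, 14, 2, 35]
xs[-1] = xs[2]-xs[0] = 2-7 = -5 → [7, 14, 2, -5]
sum = 18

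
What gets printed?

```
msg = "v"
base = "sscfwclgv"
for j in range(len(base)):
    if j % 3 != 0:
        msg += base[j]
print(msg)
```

j=0: skip
j=1: add 's' → 'vs'
j=2: add 'c' → 'vsc'
j=3: skip
j=4: add 'w' → 'vscw'
j=5: add 'c' → 'vscwc'
j=6: skip
j=7: add 'g' → 'vscwcg'
j=8: add 'v' → 'vscwcgv'

vscwcgv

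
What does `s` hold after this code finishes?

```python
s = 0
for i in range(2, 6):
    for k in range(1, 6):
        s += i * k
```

i=2,k=1: s = 0+2 = 2
i=2,k=2: s = 2+4 = 6
i=2,k=3: s = 6+6 = 12
i=2,k=4: s = 12+8 = 20
i=2,k=5: s = 20+10 = 30
i=3,k=1: s = 30+3 = 33
i=3,k=2: s = 33+6 = 39
i=3,k=3: s = 39+9 = 48
i=3,k=4: s = 48+12 = 60
i=3,k=5: s = 60+15 = 75
i=4,k=1: s = 75+4 = 79
i=4,k=2: s = 79+8 = 87
i=4,k=3: s = 87+12 = 99
i=4,k=4: s = 99+16 = 115
i=4,k=5: s = 115+20 = 135
i=5,k=1: s = 135+5 = 140
i=5,k=2: s = 140+10 = 150
i=5,k=3: s = 150+15 = 165
i=5,k=4: s = 165+20 = 185
i=5,k=5: s = 185+25 = 210

210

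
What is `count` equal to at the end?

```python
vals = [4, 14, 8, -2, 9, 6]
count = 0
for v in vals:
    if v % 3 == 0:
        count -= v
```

v=4: not %3==0
v=14: not %3==0
v=8: not %3==0
v=-2: not %3==0
v=9: %3==0, count = 0-9 = -9
v=6: %3==0, count = (-9)-6 = -15

-15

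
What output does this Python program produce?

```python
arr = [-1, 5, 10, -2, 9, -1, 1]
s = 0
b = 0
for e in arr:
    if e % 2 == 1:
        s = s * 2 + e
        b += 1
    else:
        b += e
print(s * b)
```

767

e=-1: odd, s = 0*2+(-1) = -1; b=1
e=5: odd, s = (-1)*2+5 = 3; b=2
e=10: not odd; b=12
e=-2: not odd; b=10
e=9: odd, s = 3*2+9 = 15; b=11
e=-1: odd, s = 15*2+(-1) = 29; b=12
e=1: odd, s = 29*2+1 = 59; b=13
s*b = 59*13 = 767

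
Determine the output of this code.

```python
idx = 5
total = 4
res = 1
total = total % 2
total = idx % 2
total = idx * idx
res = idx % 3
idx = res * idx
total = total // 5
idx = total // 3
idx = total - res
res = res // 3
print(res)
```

0

total = 4%2 = 0
total = 5%2 = 1
total = 5*5 = 25
res = 5%3 = 2
idx = 2*5 = 10
total = 25//5 = 5
idx = 5//3 = 1
idx = 5-2 = 3
res = 2//3 = 0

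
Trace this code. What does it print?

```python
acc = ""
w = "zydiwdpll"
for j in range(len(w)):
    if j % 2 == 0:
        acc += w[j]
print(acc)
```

j=0: add 'z' → 'z'
j=1: skip
j=2: add 'd' → 'zd'
j=3: skip
j=4: add 'w' → 'zdw'
j=5: skip
j=6: add 'p' → 'zdwp'
j=7: skip
j=8: add 'l' → 'zdwpl'

zdwpl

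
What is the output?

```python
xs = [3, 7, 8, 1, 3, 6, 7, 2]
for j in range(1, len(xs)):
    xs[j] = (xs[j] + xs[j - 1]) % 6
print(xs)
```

j=1: xs[1] = (7+3)%6 = 4 → [3, 4, 8, 1, 3, 6, 7, 2]
j=2: xs[2] = (8+4)%6 = 0 → [3, 4, 0, 1, 3, 6, 7, 2]
j=3: xs[3] = (1+0)%6 = 1 → [3, 4, 0, 1, 3, 6, 7, 2]
j=4: xs[4] = (3+1)%6 = 4 → [3, 4, 0, 1, 4, 6, 7, 2]
j=5: xs[5] = (6+4)%6 = 4 → [3, 4, 0, 1, 4, 4, 7, 2]
j=6: xs[6] = (7+4)%6 = 5 → [3, 4, 0, 1, 4, 4, 5, 2]
j=7: xs[7] = (2+5)%6 = 1 → [3, 4, 0, 1, 4, 4, 5, 1]

[3, 4, 0, 1, 4, 4, 5, 1]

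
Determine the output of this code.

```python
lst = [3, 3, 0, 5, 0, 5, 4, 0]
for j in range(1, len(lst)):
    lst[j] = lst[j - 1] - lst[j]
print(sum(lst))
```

-45

j=1: lst[1] = 3-3 = 0 → [3, 0, 0, 5, 0, 5, 4, 0]
j=2: lst[2] = 0-0 = 0 → [3, 0, 0, 5, 0, 5, 4, 0]
j=3: lst[3] = 0-5 = -5 → [3, 0, 0, -5, 0, 5, 4, 0]
j=4: lst[4] = (-5)-0 = -5 → [3, 0, 0, -5, -5, 5, 4, 0]
j=5: lst[5] = (-5)-5 = -10 → [3, 0, 0, -5, -5, -10, 4, 0]
j=6: lst[6] = (-10)-4 = -14 → [3, 0, 0, -5, -5, -10, -14, 0]
j=7: lst[7] = (-14)-0 = -14 → [3, 0, 0, -5, -5, -10, -14, -14]
sum = -45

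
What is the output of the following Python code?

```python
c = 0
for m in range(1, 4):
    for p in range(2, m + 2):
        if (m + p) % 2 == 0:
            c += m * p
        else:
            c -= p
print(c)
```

m=1,p=2: odd sum, c = 0-2 = -2
m=2,p=2: even sum, c = (-2)+4 = 2
m=2,p=3: odd sum, c = 2-3 = -1
m=3,p=2: odd sum, c = (-1)-2 = -3
m=3,p=3: even sum, c = (-3)+9 = 6
m=3,p=4: odd sum, c = 6-4 = 2

2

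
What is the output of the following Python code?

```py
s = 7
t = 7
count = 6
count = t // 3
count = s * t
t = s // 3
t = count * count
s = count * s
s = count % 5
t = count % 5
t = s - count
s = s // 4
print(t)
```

count = 7//3 = 2
count = 7*7 = 49
t = 7//3 = 2
t = 49*49 = 2401
s = 49*7 = 343
s = 49%5 = 4
t = 49%5 = 4
t = 4-49 = -45
s = 4//4 = 1

-45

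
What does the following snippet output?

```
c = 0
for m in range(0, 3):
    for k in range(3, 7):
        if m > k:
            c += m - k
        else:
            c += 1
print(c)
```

12

m=0,k=3: not 0>3, c = 0+1 = 1
m=0,k=4: not 0>4, c = 1+1 = 2
m=0,k=5: not 0>5, c = 2+1 = 3
m=0,k=6: not 0>6, c = 3+1 = 4
m=1,k=3: not 1>3, c = 4+1 = 5
m=1,k=4: not 1>4, c = 5+1 = 6
m=1,k=5: not 1>5, c = 6+1 = 7
m=1,k=6: not 1>6, c = 7+1 = 8
m=2,k=3: not 2>3, c = 8+1 = 9
m=2,k=4: not 2>4, c = 9+1 = 10
m=2,k=5: not 2>5, c = 10+1 = 11
m=2,k=6: not 2>6, c = 11+1 = 12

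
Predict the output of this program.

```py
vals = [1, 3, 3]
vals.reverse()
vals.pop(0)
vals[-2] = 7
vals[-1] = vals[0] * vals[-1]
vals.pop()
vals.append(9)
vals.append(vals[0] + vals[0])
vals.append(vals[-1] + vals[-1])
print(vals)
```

reverse → [3, 3, 1]
pop(0) removes 3 → [3, 1]
vals[-2] = 7 → [7, 1]
vals[-1] = vals[0]*vals[-1] = 7*1 = 7 → [7, 7]
pop() removes 7 → [7]
append 9 → [7, 9]
append vals[0]+vals[0] = 7+7 = 14 → [7, 9, 14]
append vals[-1]+vals[-1] = 14+14 = 28 → [7, 9, 14, 28]

[7, 9, 14, 28]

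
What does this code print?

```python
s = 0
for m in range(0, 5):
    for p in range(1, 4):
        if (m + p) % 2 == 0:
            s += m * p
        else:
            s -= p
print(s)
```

12

m=0,p=1: odd sum, s = 0-1 = -1
m=0,p=2: even sum, s = (-1)+0 = -1
m=0,p=3: odd sum, s = (-1)-3 = -4
m=1,p=1: even sum, s = (-4)+1 = -3
m=1,p=2: odd sum, s = (-3)-2 = -5
m=1,p=3: even sum, s = (-5)+3 = -2
m=2,p=1: odd sum, s = (-2)-1 = -3
m=2,p=2: even sum, s = (-3)+4 = 1
m=2,p=3: odd sum, s = 1-3 = -2
m=3,p=1: even sum, s = (-2)+3 = 1
m=3,p=2: odd sum, s = 1-2 = -1
m=3,p=3: even sum, s = (-1)+9 = 8
m=4,p=1: odd sum, s = 8-1 = 7
m=4,p=2: even sum, s = 7+8 = 15
m=4,p=3: odd sum, s = 15-3 = 12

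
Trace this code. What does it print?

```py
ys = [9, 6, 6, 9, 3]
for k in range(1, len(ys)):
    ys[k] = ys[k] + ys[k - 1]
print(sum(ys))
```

k=1: ys[1] = 6+9 = 15 → [9, 15, 6, 9, 3]
k=2: ys[2] = 6+15 = 21 → [9, 15, 21, 9, 3]
k=3: ys[3] = 9+21 = 30 → [9, 15, 21, 30, 3]
k=4: ys[4] = 3+30 = 33 → [9, 15, 21, 30, 33]
sum = 108

108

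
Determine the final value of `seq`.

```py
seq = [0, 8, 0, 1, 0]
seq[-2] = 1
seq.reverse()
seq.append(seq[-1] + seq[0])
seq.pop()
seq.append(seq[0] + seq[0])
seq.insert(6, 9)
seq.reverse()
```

[9, 0, 0, 8, 0, 1, 0]

seq[-2] = 1 → [0, 8, 0, 1, 0]
reverse → [0, 1, 0, 8, 0]
append seq[-1]+seq[0] = 0+0 = 0 → [0, 1, 0, 8, 0, 0]
pop() removes 0 → [0, 1, 0, 8, 0]
append seq[0]+seq[0] = 0+0 = 0 → [0, 1, 0, 8, 0, 0]
insert 9 at 6 → [0, 1, 0, 8, 0, 0, 9]
reverse → [9, 0, 0, 8, 0, 1, 0]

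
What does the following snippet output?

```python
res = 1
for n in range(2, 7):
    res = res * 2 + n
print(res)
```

120

n=2: res = 1*2+2 = 4
n=3: res = 4*2+3 = 11
n=4: res = 11*2+4 = 26
n=5: res = 26*2+5 = 57
n=6: res = 57*2+6 = 120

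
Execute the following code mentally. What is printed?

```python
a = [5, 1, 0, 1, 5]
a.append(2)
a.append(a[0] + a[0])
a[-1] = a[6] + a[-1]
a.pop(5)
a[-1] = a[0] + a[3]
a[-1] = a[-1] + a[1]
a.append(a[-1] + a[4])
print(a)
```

append 2 → [5, 1, 0, 1, 5, 2]
append a[0]+a[0] = 5+5 = 10 → [5, 1, 0, 1, 5, 2, 10]
a[-1] = a[6]+a[-1] = 10+10 = 20 → [5, 1, 0, 1, 5, 2, 20]
pop(5) removes 2 → [5, 1, 0, 1, 5, 20]
a[-1] = a[0]+a[3] = 5+1 = 6 → [5, 1, 0, 1, 5, 6]
a[-1] = a[-1]+a[1] = 6+1 = 7 → [5, 1, 0, 1, 5, 7]
append a[-1]+a[4] = 7+5 = 12 → [5, 1, 0, 1, 5, 7, 12]

[5, 1, 0, 1, 5, 7, 12]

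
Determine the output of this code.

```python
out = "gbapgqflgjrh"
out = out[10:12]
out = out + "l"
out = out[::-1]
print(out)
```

lhr

slice [10:12] → 'rh'
+ 'l' → 'rhl'
reverse → 'lhr'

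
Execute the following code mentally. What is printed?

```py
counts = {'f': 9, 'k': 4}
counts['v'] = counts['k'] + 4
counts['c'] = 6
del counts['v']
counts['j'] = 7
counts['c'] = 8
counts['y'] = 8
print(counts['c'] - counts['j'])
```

1

counts['v'] = counts['k']+4 = 8 → {'f': 9, 'k': 4, 'v': 8}
counts['c'] = 6 → {'f': 9, 'k': 4, 'v': 8, 'c': 6}
del 'v' → {'f': 9, 'k': 4, 'c': 6}
counts['j'] = 7 → {'f': 9, 'k': 4, 'c': 6, 'j': 7}
counts['c'] = 8 → {'f': 9, 'k': 4, 'c': 8, 'j': 7}
counts['y'] = 8 → {'f': 9, 'k': 4, 'c': 8, 'j': 7, 'y': 8}
counts['c']-counts['j'] = 8-7 = 1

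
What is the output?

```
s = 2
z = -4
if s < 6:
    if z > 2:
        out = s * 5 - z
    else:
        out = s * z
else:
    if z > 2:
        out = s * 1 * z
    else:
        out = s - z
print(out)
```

s=2, z=-4
s < 6 is True; z > 2 is False
→ out = s * z = -8

-8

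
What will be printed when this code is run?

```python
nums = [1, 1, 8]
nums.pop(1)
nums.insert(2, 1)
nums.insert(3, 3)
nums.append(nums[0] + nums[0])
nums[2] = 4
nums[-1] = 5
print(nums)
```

[1, 8, 4, 3, 5]

pop(1) removes 1 → [1, 8]
insert 1 at 2 → [1, 8, 1]
insert 3 at 3 → [1, 8, 1, 3]
append nums[0]+nums[0] = 1+1 = 2 → [1, 8, 1, 3, 2]
nums[2] = 4 → [1, 8, 4, 3, 2]
nums[-1] = 5 → [1, 8, 4, 3, 5]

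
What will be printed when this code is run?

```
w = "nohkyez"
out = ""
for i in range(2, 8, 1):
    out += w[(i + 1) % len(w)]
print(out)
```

i=2: add w[3]='k' → 'k'
i=3: add w[4]='y' → 'ky'
i=4: add w[5]='e' → 'kye'
i=5: add w[6]='z' → 'kyez'
i=6: add w[0]='n' → 'kyezn'
i=7: add w[1]='o' → 'kyezno'

kyezno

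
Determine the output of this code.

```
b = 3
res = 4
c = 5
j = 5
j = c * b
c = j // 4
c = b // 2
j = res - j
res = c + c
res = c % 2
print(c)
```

j = 5*3 = 15
c = 15//4 = 3
c = 3//2 = 1
j = 4-15 = -11
res = 1+1 = 2
res = 1%2 = 1

1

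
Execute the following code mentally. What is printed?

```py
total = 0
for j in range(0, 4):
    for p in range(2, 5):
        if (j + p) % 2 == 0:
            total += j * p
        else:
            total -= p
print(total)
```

6

j=0,p=2: even sum, total = 0+0 = 0
j=0,p=3: odd sum, total = 0-3 = -3
j=0,p=4: even sum, total = (-3)+0 = -3
j=1,p=2: odd sum, total = (-3)-2 = -5
j=1,p=3: even sum, total = (-5)+3 = -2
j=1,p=4: odd sum, total = (-2)-4 = -6
j=2,p=2: even sum, total = (-6)+4 = -2
j=2,p=3: odd sum, total = (-2)-3 = -5
j=2,p=4: even sum, total = (-5)+8 = 3
j=3,p=2: odd sum, total = 3-2 = 1
j=3,p=3: even sum, total = 1+9 = 10
j=3,p=4: odd sum, total = 10-4 = 6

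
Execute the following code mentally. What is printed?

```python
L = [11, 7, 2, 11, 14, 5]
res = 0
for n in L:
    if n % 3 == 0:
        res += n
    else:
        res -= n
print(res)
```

n=11: not %3==0, res = 0-11 = -11
n=7: not %3==0, res = (-11)-7 = -18
n=2: not %3==0, res = (-18)-2 = -20
n=11: not %3==0, res = (-20)-11 = -31
n=14: not %3==0, res = (-31)-14 = -45
n=5: not %3==0, res = (-45)-5 = -50

-50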